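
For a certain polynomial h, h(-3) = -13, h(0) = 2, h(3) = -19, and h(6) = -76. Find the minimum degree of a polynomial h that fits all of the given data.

2

Forward differences of the values at n = -3, 0, 3, 6:
  h  : -13  2  -19  -76
  Δ  : 15  -21  -57
  Δ^2: -36  -36
  Δ^3: 0
The second differences are constant (-36) and nonzero, while all higher differences vanish, so the minimal degree is 2.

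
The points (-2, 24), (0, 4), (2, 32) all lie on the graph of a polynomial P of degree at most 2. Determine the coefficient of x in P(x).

2

Write P(x) = ax^2 + bx + c. Substituting each data point gives a linear system:
  4a - 2b + c = 24
  c = 4
  4a + 2b + c = 32
Solving the system yields a = 6, b = 2, c = 4.
So P(x) = 6x^2 + 2x + 4.
The coefficient of x is 2.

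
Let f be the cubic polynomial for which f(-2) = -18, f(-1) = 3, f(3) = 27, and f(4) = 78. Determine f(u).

Write f(u) = au^3 + bu^2 + cu + d. Substituting each data point gives a linear system:
  -8a + 4b - 2c + d = -18
  -a + b - c + d = 3
  27a + 9b + 3c + d = 27
  64a + 16b + 4c + d = 78
Solving the system yields a = 2, b = -3, c = -2, d = 6.
So f(u) = 2u³ - 3u² - 2u + 6.
Check: f(4) = 78. ✓

f(u) = 2u^3 - 3u^2 - 2u + 6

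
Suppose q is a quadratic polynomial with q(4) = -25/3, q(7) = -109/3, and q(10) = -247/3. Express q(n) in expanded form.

q(n) = -n^2 + (5/3)n + 1

Write q(n) = an^2 + bn + c. Substituting each data point gives a linear system:
  16a + 4b + c = -25/3
  49a + 7b + c = -109/3
  100a + 10b + c = -247/3
Solving the system yields a = -1, b = 5/3, c = 1.
So q(n) = -n² + (5/3)n + 1.
Check: q(4) = -25/3. ✓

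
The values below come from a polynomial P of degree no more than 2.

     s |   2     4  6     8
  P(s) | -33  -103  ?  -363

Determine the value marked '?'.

The 3 known points determine the degree-2 polynomial uniquely.
Write P(s) = as^2 + bs + c. Substituting each data point gives a linear system:
  4a + 2b + c = -33
  16a + 4b + c = -103
  64a + 8b + c = -363
Solving the system yields a = -5, b = -5, c = -3.
So P(s) = -5s^2 - 5s - 3.
Then P(6) = -213.

-213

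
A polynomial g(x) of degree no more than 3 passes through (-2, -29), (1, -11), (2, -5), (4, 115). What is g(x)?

Using the Lagrange interpolation formula with nodes -2, 1, 2, 4:
  L_0(x) = (x - 1)(x - 2)(x - 4) / -72
  L_1(x) = (x + 2)(x - 2)(x - 4) / 9
  L_2(x) = (x + 2)(x - 1)(x - 4) / -8
  L_3(x) = (x + 2)(x - 1)(x - 2) / 36
Then g(x) = -29·L_0(x) - 11·L_1(x) - 5·L_2(x) + 115·L_3(x).
Expanding and collecting terms gives g(x) = 3x^3 - 3x^2 - 6x - 5.
Check: g(1) = -11. ✓

g(x) = 3x^3 - 3x^2 - 6x - 5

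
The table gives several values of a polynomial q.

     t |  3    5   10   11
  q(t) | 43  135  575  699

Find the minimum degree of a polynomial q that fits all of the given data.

2

Divided differences on the nodes 3, 5, 10, 11:
  order 0: 43  135  575  699
  order 1: 46  88  124
  order 2: 6  6
  order 3: 0
The order-2 divided differences are all 6 (nonzero) and every higher order vanishes, so the data lies on a polynomial of degree exactly 2.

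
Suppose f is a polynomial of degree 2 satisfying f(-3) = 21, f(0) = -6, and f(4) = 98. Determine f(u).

f(u) = 5u^2 + 6u - 6

Write f(u) = au^2 + bu + c. Substituting each data point gives a linear system:
  9a - 3b + c = 21
  c = -6
  16a + 4b + c = 98
Solving the system yields a = 5, b = 6, c = -6.
So f(u) = 5u^2 + 6u - 6.
Check: f(4) = 98. ✓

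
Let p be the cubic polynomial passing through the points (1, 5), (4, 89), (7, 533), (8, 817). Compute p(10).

Write p(x) = ax^3 + bx^2 + cx + d. Substituting each data point gives a linear system:
  a + b + c + d = 5
  64a + 16b + 4c + d = 89
  343a + 49b + 7c + d = 533
  512a + 64b + 8c + d = 817
Solving the system yields a = 2, b = -4, c = 6, d = 1.
So p(x) = 2x^3 - 4x^2 + 6x + 1.
Then p(10) = 1661.

1661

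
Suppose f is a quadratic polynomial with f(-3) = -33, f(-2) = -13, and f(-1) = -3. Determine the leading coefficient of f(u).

-5

Write f(u) = au^2 + bu + c. Substituting each data point gives a linear system:
  9a - 3b + c = -33
  4a - 2b + c = -13
  a - b + c = -3
Solving the system yields a = -5, b = -5, c = -3.
So f(u) = -5u^2 - 5u - 3.
The leading coefficient is -5.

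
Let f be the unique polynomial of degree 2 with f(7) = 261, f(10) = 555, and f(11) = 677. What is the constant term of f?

-5

Write f(x) = ax^2 + bx + c. Substituting each data point gives a linear system:
  49a + 7b + c = 261
  100a + 10b + c = 555
  121a + 11b + c = 677
Solving the system yields a = 6, b = -4, c = -5.
So f(x) = 6x^2 - 4x - 5.
The constant term is -5.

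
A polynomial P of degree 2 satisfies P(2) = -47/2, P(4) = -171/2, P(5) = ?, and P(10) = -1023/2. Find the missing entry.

The 3 known points determine the degree-2 polynomial uniquely.
Write P(n) = an^2 + bn + c. Substituting each data point gives a linear system:
  4a + 2b + c = -47/2
  16a + 4b + c = -171/2
  100a + 10b + c = -1023/2
Solving the system yields a = -5, b = -1, c = -3/2.
So P(n) = -5n^2 - n - 3/2.
Then P(5) = -263/2.

-263/2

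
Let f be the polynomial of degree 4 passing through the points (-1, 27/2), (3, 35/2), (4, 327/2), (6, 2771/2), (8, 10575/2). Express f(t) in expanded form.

f(t) = 2t^4 - 6t^3 + 3t^2 - 3t - 1/2

Using the Lagrange interpolation formula with nodes -1, 3, 4, 6, 8:
  L_0(t) = (t - 3)(t - 4)(t - 6)(t - 8) / 1260
  L_1(t) = (t + 1)(t - 4)(t - 6)(t - 8) / -60
  L_2(t) = (t + 1)(t - 3)(t - 6)(t - 8) / 40
  L_3(t) = (t + 1)(t - 3)(t - 4)(t - 8) / -84
  L_4(t) = (t + 1)(t - 3)(t - 4)(t - 6) / 360
Then f(t) = 27/2·L_0(t) + 35/2·L_1(t) + 327/2·L_2(t) + 2771/2·L_3(t) + 10575/2·L_4(t).
Expanding and collecting terms gives f(t) = 2t^4 - 6t^3 + 3t^2 - 3t - 1/2.
Check: f(6) = 2771/2. ✓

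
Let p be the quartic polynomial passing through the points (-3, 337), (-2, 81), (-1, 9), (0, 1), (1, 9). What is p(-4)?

969

Using the Lagrange interpolation formula with nodes -3, -2, -1, 0, 1:
  L_0(n) = (n + 2)(n + 1)n(n - 1) / 24
  L_1(n) = (n + 3)(n + 1)n(n - 1) / -6
  L_2(n) = (n + 3)(n + 2)n(n - 1) / 4
  L_3(n) = (n + 3)(n + 2)(n + 1)(n - 1) / -6
  L_4(n) = (n + 3)(n + 2)(n + 1)n / 24
Then p(n) = 337·L_0(n) + 81·L_1(n) + 9·L_2(n) + 1·L_3(n) + 9·L_4(n).
Expanding and collecting terms gives p(n) = 3n^4 - 2n^3 + 5n^2 + 2n + 1.
Evaluating at n = -4: p(-4) = 969.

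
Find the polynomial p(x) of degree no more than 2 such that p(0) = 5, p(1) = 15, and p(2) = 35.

p(x) = 5x^2 + 5x + 5

Write p(x) = ax^2 + bx + c. Substituting each data point gives a linear system:
  c = 5
  a + b + c = 15
  4a + 2b + c = 35
Solving the system yields a = 5, b = 5, c = 5.
So p(x) = 5x^2 + 5x + 5.
Check: p(1) = 15. ✓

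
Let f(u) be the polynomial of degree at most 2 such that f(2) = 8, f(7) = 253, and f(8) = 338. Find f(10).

Write f(u) = au^2 + bu + c. Substituting each data point gives a linear system:
  4a + 2b + c = 8
  49a + 7b + c = 253
  64a + 8b + c = 338
Solving the system yields a = 6, b = -5, c = -6.
So f(u) = 6u² - 5u - 6.
Then f(10) = 544.

544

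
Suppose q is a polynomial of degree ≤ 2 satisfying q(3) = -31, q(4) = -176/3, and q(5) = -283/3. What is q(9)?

-317

Write q(s) = as^2 + bs + c. Substituting each data point gives a linear system:
  9a + 3b + c = -31
  16a + 4b + c = -176/3
  25a + 5b + c = -283/3
Solving the system yields a = -4, b = 1/3, c = 4.
So q(s) = -4s² + (1/3)s + 4.
Then q(9) = -317.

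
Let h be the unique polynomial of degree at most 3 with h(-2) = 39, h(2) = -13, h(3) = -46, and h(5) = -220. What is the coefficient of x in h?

-5

Write h(x) = ax^3 + bx^2 + cx + d. Substituting each data point gives a linear system:
  -8a + 4b - 2c + d = 39
  8a + 4b + 2c + d = -13
  27a + 9b + 3c + d = -46
  125a + 25b + 5c + d = -220
Solving the system yields a = -2, b = 2, c = -5, d = 5.
So h(x) = -2x^3 + 2x^2 - 5x + 5.
The coefficient of x is -5.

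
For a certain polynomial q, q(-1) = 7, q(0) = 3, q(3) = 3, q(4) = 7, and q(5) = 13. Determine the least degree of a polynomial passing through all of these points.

Divided differences on the nodes -1, 0, 3, 4, 5:
  order 0: 7  3  3  7  13
  order 1: -4  0  4  6
  order 2: 1  1  1
  order 3: 0  0
  order 4: 0
The order-2 divided differences are all 1 (nonzero) and every higher order vanishes, so the data lies on a polynomial of degree exactly 2.

2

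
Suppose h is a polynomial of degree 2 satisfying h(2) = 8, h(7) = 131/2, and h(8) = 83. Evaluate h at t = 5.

Using the Lagrange interpolation formula with nodes 2, 7, 8:
  L_0(t) = (t - 7)(t - 8) / 30
  L_1(t) = (t - 2)(t - 8) / -5
  L_2(t) = (t - 2)(t - 7) / 6
Then h(t) = 8·L_0(t) + 131/2·L_1(t) + 83·L_2(t).
Expanding and collecting terms gives h(t) = t^2 + (5/2)t - 1.
Evaluating at t = 5: h(5) = 73/2.

73/2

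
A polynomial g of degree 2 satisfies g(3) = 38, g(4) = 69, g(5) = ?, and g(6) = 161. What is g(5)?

110

On equispaced nodes a degree-2 polynomial has vanishing third forward difference, so
  - g(3) + 3·g(4) - 3·g(5) + g(6) = 0.
Substituting the known values and solving for g(5):
  -3·g(5) = -330
  g(5) = 110.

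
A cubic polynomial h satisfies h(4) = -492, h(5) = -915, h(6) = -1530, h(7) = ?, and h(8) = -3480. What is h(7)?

The 4 known points determine the degree-3 polynomial uniquely.
Write h(n) = an^3 + bn^2 + cn + d. Substituting each data point gives a linear system:
  64a + 16b + 4c + d = -492
  125a + 25b + 5c + d = -915
  216a + 36b + 6c + d = -1530
  512a + 64b + 8c + d = -3480
Solving the system yields a = -6, b = -6, c = -3, d = 0.
So h(n) = -6n³ - 6n² - 3n.
Then h(7) = -2373.

-2373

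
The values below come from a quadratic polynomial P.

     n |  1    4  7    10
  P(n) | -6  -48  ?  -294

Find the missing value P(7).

-144

The 3 known points determine the degree-2 polynomial uniquely.
Write P(n) = an^2 + bn + c. Substituting each data point gives a linear system:
  a + b + c = -6
  16a + 4b + c = -48
  100a + 10b + c = -294
Solving the system yields a = -3, b = 1, c = -4.
So P(n) = -3n^2 + n - 4.
Then P(7) = -144.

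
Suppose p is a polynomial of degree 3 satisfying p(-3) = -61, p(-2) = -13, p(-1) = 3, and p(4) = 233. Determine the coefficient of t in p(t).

1

Write p(t) = at^3 + bt^2 + ct + d. Substituting each data point gives a linear system:
  -27a + 9b - 3c + d = -61
  -8a + 4b - 2c + d = -13
  -a + b - c + d = 3
  64a + 16b + 4c + d = 233
Solving the system yields a = 3, b = 2, c = 1, d = 5.
So p(t) = 3t^3 + 2t^2 + t + 5.
The coefficient of t is 1.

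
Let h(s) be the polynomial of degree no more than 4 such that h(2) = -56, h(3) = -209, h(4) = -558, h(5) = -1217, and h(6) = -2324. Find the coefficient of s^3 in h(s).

-5

Write h(s) = as^4 + bs^3 + cs^2 + ds + e. Substituting each data point gives a linear system:
  16a + 8b + 4c + 2d + e = -56
  81a + 27b + 9c + 3d + e = -209
  256a + 64b + 16c + 4d + e = -558
  625a + 125b + 25c + 5d + e = -1217
  1296a + 216b + 36c + 6d + e = -2324
Solving the system yields a = -1, b = -5, c = 2, d = -3, e = -2.
So h(s) = -s^4 - 5s^3 + 2s^2 - 3s - 2.
The coefficient of s^3 is -5.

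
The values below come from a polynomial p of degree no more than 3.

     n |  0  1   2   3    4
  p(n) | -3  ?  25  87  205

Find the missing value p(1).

The 4 known points determine the degree-3 polynomial uniquely.
Write p(n) = an^3 + bn^2 + cn + d. Substituting each data point gives a linear system:
  d = -3
  8a + 4b + 2c + d = 25
  27a + 9b + 3c + d = 87
  64a + 16b + 4c + d = 205
Solving the system yields a = 3, b = 1, c = 0, d = -3.
So p(n) = 3n³ + n² - 3.
Then p(1) = 1.

1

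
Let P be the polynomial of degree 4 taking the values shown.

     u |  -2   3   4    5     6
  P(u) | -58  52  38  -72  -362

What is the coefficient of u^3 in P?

4

Write P(u) = au^4 + bu^3 + cu^2 + du + e. Substituting each data point gives a linear system:
  16a - 8b + 4c - 2d + e = -58
  81a + 27b + 9c + 3d + e = 52
  256a + 64b + 16c + 4d + e = 38
  625a + 125b + 25c + 5d + e = -72
  1296a + 216b + 36c + 6d + e = -362
Solving the system yields a = -1, b = 4, c = 1, d = 6, e = -2.
So P(u) = -u⁴ + 4u³ + u² + 6u - 2.
The coefficient of u^3 is 4.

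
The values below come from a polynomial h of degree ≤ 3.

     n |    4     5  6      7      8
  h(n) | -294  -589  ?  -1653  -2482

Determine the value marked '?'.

The 4 known points determine the degree-3 polynomial uniquely.
Write h(n) = an^3 + bn^2 + cn + d. Substituting each data point gives a linear system:
  64a + 16b + 4c + d = -294
  125a + 25b + 5c + d = -589
  343a + 49b + 7c + d = -1653
  512a + 64b + 8c + d = -2482
Solving the system yields a = -5, b = 1, c = 1, d = 6.
So h(n) = -5n³ + n² + n + 6.
Then h(6) = -1032.

-1032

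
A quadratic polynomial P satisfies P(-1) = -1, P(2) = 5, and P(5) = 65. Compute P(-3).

Using the Lagrange interpolation formula with nodes -1, 2, 5:
  L_0(n) = (n - 2)(n - 5) / 18
  L_1(n) = (n + 1)(n - 5) / -9
  L_2(n) = (n + 1)(n - 2) / 18
Then P(n) = -1·L_0(n) + 5·L_1(n) + 65·L_2(n).
Expanding and collecting terms gives P(n) = 3n² - n - 5.
Evaluating at n = -3: P(-3) = 25.

25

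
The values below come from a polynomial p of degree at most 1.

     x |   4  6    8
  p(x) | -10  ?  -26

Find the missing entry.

The 2 known points determine the degree-1 polynomial uniquely.
Write p(x) = ax + b. Substituting each data point gives a linear system:
  4a + b = -10
  8a + b = -26
Solving the system yields a = -4, b = 6.
So p(x) = -4x + 6.
Then p(6) = -18.

-18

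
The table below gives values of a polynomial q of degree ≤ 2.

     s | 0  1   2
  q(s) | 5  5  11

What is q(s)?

q(s) = 3s^2 - 3s + 5

Write q(s) = as^2 + bs + c. Substituting each data point gives a linear system:
  c = 5
  a + b + c = 5
  4a + 2b + c = 11
Solving the system yields a = 3, b = -3, c = 5.
So q(s) = 3s² - 3s + 5.
Check: q(2) = 11. ✓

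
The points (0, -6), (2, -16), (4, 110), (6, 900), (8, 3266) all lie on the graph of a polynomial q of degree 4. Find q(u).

Write q(u) = au^4 + bu^3 + cu^2 + du + e. Substituting each data point gives a linear system:
  e = -6
  16a + 8b + 4c + 2d + e = -16
  256a + 64b + 16c + 4d + e = 110
  1296a + 216b + 36c + 6d + e = 900
  4096a + 512b + 64c + 8d + e = 3266
Solving the system yields a = 1, b = -1, c = -5, d = 1, e = -6.
So q(u) = u^4 - u^3 - 5u^2 + u - 6.
Check: q(2) = -16. ✓

q(u) = u^4 - u^3 - 5u^2 + u - 6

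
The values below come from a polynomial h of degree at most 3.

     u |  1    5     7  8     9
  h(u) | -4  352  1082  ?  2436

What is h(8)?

1669

The 4 known points determine the degree-3 polynomial uniquely.
Write h(u) = au^3 + bu^2 + cu + d. Substituting each data point gives a linear system:
  a + b + c + d = -4
  125a + 25b + 5c + d = 352
  343a + 49b + 7c + d = 1082
  729a + 81b + 9c + d = 2436
Solving the system yields a = 4, b = -6, c = 1, d = -3.
So h(u) = 4u^3 - 6u^2 + u - 3.
Then h(8) = 1669.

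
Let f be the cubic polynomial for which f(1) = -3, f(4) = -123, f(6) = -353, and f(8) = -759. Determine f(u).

f(u) = -u^3 - 4u^2 + u + 1

Using the Lagrange interpolation formula with nodes 1, 4, 6, 8:
  L_0(u) = (u - 4)(u - 6)(u - 8) / -105
  L_1(u) = (u - 1)(u - 6)(u - 8) / 24
  L_2(u) = (u - 1)(u - 4)(u - 8) / -20
  L_3(u) = (u - 1)(u - 4)(u - 6) / 56
Then f(u) = -3·L_0(u) - 123·L_1(u) - 353·L_2(u) - 759·L_3(u).
Expanding and collecting terms gives f(u) = -u³ - 4u² + u + 1.
Check: f(1) = -3. ✓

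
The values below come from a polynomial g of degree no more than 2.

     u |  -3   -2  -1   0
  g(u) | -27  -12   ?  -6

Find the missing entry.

The 3 known points determine the degree-2 polynomial uniquely.
Write g(u) = au^2 + bu + c. Substituting each data point gives a linear system:
  9a - 3b + c = -27
  4a - 2b + c = -12
  c = -6
Solving the system yields a = -4, b = -5, c = -6.
So g(u) = -4u² - 5u - 6.
Then g(-1) = -5.

-5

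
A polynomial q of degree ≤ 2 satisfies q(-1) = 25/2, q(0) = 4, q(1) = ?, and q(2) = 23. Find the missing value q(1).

15/2

On equispaced nodes a degree-2 polynomial has vanishing third forward difference, so
  - q(-1) + 3·q(0) - 3·q(1) + q(2) = 0.
Substituting the known values and solving for q(1):
  -3·q(1) = -45/2
  q(1) = 15/2.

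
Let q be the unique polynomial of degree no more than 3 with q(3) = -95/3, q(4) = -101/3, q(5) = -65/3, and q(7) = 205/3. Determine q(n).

q(n) = n^3 - 5n^2 - 4n - 5/3

Write q(n) = an^3 + bn^2 + cn + d. Substituting each data point gives a linear system:
  27a + 9b + 3c + d = -95/3
  64a + 16b + 4c + d = -101/3
  125a + 25b + 5c + d = -65/3
  343a + 49b + 7c + d = 205/3
Solving the system yields a = 1, b = -5, c = -4, d = -5/3.
So q(n) = n^3 - 5n^2 - 4n - 5/3.
Check: q(5) = -65/3. ✓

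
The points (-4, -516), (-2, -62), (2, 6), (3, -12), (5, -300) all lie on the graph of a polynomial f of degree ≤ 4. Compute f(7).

Write f(x) = ax^4 + bx^3 + cx^2 + dx + e. Substituting each data point gives a linear system:
  256a - 64b + 16c - 4d + e = -516
  16a - 8b + 4c - 2d + e = -62
  16a + 8b + 4c + 2d + e = 6
  81a + 27b + 9c + 3d + e = -12
  625a + 125b + 25c + 5d + e = -300
Solving the system yields a = -1, b = 3, c = -3, d = 5, e = 0.
So f(x) = -x^4 + 3x^3 - 3x^2 + 5x.
Then f(7) = -1484.

-1484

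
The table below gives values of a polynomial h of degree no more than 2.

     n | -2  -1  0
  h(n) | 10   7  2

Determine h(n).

Write h(n) = an^2 + bn + c. Substituting each data point gives a linear system:
  4a - 2b + c = 10
  a - b + c = 7
  c = 2
Solving the system yields a = -1, b = -6, c = 2.
So h(n) = -n^2 - 6n + 2.
Check: h(-2) = 10. ✓

h(n) = -n^2 - 6n + 2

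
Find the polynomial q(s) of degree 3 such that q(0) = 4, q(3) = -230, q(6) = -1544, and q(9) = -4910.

q(s) = -6s^3 - 6s^2 - 6s + 4

Using the Lagrange interpolation formula with nodes 0, 3, 6, 9:
  L_0(s) = (s - 3)(s - 6)(s - 9) / -162
  L_1(s) = s(s - 6)(s - 9) / 54
  L_2(s) = s(s - 3)(s - 9) / -54
  L_3(s) = s(s - 3)(s - 6) / 162
Then q(s) = 4·L_0(s) - 230·L_1(s) - 1544·L_2(s) - 4910·L_3(s).
Expanding and collecting terms gives q(s) = -6s^3 - 6s^2 - 6s + 4.
Check: q(6) = -1544. ✓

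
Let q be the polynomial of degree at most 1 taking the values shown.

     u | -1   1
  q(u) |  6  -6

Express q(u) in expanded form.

q(u) = -6u

Write q(u) = au + b. Substituting each data point gives a linear system:
  -a + b = 6
  a + b = -6
Solving the system yields a = -6, b = 0.
So q(u) = -6u.
Check: q(1) = -6. ✓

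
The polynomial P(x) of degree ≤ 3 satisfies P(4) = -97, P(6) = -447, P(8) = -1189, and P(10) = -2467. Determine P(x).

P(x) = -3x^3 + 5x^2 + 3x + 3

Write P(x) = ax^3 + bx^2 + cx + d. Substituting each data point gives a linear system:
  64a + 16b + 4c + d = -97
  216a + 36b + 6c + d = -447
  512a + 64b + 8c + d = -1189
  1000a + 100b + 10c + d = -2467
Solving the system yields a = -3, b = 5, c = 3, d = 3.
So P(x) = -3x³ + 5x² + 3x + 3.
Check: P(10) = -2467. ✓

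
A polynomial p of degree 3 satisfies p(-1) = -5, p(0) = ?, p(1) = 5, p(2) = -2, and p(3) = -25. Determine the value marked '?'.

The 4 known points determine the degree-3 polynomial uniquely.
Write p(n) = an^3 + bn^2 + cn + d. Substituting each data point gives a linear system:
  -a + b - c + d = -5
  a + b + c + d = 5
  8a + 4b + 2c + d = -2
  27a + 9b + 3c + d = -25
Solving the system yields a = -1, b = -2, c = 6, d = 2.
So p(n) = -n³ - 2n² + 6n + 2.
Then p(0) = 2.

2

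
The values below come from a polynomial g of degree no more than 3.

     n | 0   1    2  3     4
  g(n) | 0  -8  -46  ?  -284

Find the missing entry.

-132

The 4 known points determine the degree-3 polynomial uniquely.
Write g(n) = an^3 + bn^2 + cn + d. Substituting each data point gives a linear system:
  d = 0
  a + b + c + d = -8
  8a + 4b + 2c + d = -46
  64a + 16b + 4c + d = -284
Solving the system yields a = -3, b = -6, c = 1, d = 0.
So g(n) = -3n³ - 6n² + n.
Then g(3) = -132.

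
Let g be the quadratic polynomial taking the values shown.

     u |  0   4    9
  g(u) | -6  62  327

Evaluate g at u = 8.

258

Using the Lagrange interpolation formula with nodes 0, 4, 9:
  L_0(u) = (u - 4)(u - 9) / 36
  L_1(u) = u(u - 9) / -20
  L_2(u) = u(u - 4) / 45
Then g(u) = -6·L_0(u) + 62·L_1(u) + 327·L_2(u).
Expanding and collecting terms gives g(u) = 4u^2 + u - 6.
Evaluating at u = 8: g(8) = 258.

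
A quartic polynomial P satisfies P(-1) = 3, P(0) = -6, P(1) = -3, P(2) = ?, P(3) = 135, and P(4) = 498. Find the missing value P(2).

18

The 5 known points determine the degree-4 polynomial uniquely.
Write P(x) = ax^4 + bx^3 + cx^2 + dx + e. Substituting each data point gives a linear system:
  a - b + c - d + e = 3
  e = -6
  a + b + c + d + e = -3
  81a + 27b + 9c + 3d + e = 135
  256a + 64b + 16c + 4d + e = 498
Solving the system yields a = 3, b = -5, c = 3, d = 2, e = -6.
So P(x) = 3x^4 - 5x^3 + 3x^2 + 2x - 6.
Then P(2) = 18.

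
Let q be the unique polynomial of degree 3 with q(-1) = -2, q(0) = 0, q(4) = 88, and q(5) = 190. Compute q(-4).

-152

Using the Lagrange interpolation formula with nodes -1, 0, 4, 5:
  L_0(s) = s(s - 4)(s - 5) / -30
  L_1(s) = (s + 1)(s - 4)(s - 5) / 20
  L_2(s) = (s + 1)s(s - 5) / -20
  L_3(s) = (s + 1)s(s - 4) / 30
Then q(s) = -2·L_0(s) + 0·L_1(s) + 88·L_2(s) + 190·L_3(s).
Expanding and collecting terms gives q(s) = 2s³ - 2s² - 2s.
Evaluating at s = -4: q(-4) = -152.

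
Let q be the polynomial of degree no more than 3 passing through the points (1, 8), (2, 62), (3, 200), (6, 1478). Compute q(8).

3410

Using the Lagrange interpolation formula with nodes 1, 2, 3, 6:
  L_0(x) = (x - 2)(x - 3)(x - 6) / -10
  L_1(x) = (x - 1)(x - 3)(x - 6) / 4
  L_2(x) = (x - 1)(x - 2)(x - 6) / -6
  L_3(x) = (x - 1)(x - 2)(x - 3) / 60
Then q(x) = 8·L_0(x) + 62·L_1(x) + 200·L_2(x) + 1478·L_3(x).
Expanding and collecting terms gives q(x) = 6x^3 + 6x^2 - 6x + 2.
Evaluating at x = 8: q(8) = 3410.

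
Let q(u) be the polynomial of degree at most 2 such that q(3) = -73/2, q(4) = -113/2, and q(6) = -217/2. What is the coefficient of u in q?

Write q(u) = au^2 + bu + c. Substituting each data point gives a linear system:
  9a + 3b + c = -73/2
  16a + 4b + c = -113/2
  36a + 6b + c = -217/2
Solving the system yields a = -2, b = -6, c = -1/2.
So q(u) = -2u^2 - 6u - 1/2.
The coefficient of u is -6.

-6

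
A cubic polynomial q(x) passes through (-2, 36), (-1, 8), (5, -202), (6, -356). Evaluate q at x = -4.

194

Using the Lagrange interpolation formula with nodes -2, -1, 5, 6:
  L_0(x) = (x + 1)(x - 5)(x - 6) / -56
  L_1(x) = (x + 2)(x - 5)(x - 6) / 42
  L_2(x) = (x + 2)(x + 1)(x - 6) / -42
  L_3(x) = (x + 2)(x + 1)(x - 5) / 56
Then q(x) = 36·L_0(x) + 8·L_1(x) - 202·L_2(x) - 356·L_3(x).
Expanding and collecting terms gives q(x) = -2x³ + 3x² - 5x - 2.
Evaluating at x = -4: q(-4) = 194.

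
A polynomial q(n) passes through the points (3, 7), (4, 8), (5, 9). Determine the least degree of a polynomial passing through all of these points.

Forward differences of the values at n = 3, 4, 5:
  q  : 7  8  9
  Δ  : 1  1
  Δ^2: 0
The first differences are constant (1) and nonzero, while all higher differences vanish, so the minimal degree is 1.

1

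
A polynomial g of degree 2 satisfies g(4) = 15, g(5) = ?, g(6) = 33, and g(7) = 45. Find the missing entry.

The 3 known points determine the degree-2 polynomial uniquely.
Write g(x) = ax^2 + bx + c. Substituting each data point gives a linear system:
  16a + 4b + c = 15
  36a + 6b + c = 33
  49a + 7b + c = 45
Solving the system yields a = 1, b = -1, c = 3.
So g(x) = x^2 - x + 3.
Then g(5) = 23.

23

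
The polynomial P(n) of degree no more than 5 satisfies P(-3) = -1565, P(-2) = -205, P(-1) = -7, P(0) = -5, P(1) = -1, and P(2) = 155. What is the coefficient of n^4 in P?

-2

Write P(n) = an^5 + bn^4 + cn^3 + dn^2 + en + k. Substituting each data point gives a linear system:
  -243a + 81b - 27c + 9d - 3e + k = -1565
  -32a + 16b - 8c + 4d - 2e + k = -205
  -a + b - c + d - e + k = -7
  k = -5
  a + b + c + d + e + k = -1
  32a + 16b + 8c + 4d + 2e + k = 155
Solving the system yields a = 6, b = -2, c = -1, d = 3, e = -2, k = -5.
So P(n) = 6n⁵ - 2n⁴ - n³ + 3n² - 2n - 5.
The coefficient of n^4 is -2.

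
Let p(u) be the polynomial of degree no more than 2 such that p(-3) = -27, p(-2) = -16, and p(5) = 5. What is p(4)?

Using the Lagrange interpolation formula with nodes -3, -2, 5:
  L_0(u) = (u + 2)(u - 5) / 8
  L_1(u) = (u + 3)(u - 5) / -7
  L_2(u) = (u + 3)(u + 2) / 56
Then p(u) = -27·L_0(u) - 16·L_1(u) + 5·L_2(u).
Expanding and collecting terms gives p(u) = -u^2 + 6u.
Evaluating at u = 4: p(4) = 8.

8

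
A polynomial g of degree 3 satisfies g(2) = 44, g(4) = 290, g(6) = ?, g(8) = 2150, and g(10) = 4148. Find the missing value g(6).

On equispaced nodes a degree-3 polynomial has vanishing fourth forward difference, so
  g(2) - 4·g(4) + 6·g(6) - 4·g(8) + g(10) = 0.
Substituting the known values and solving for g(6):
  6·g(6) = 5568
  g(6) = 928.

928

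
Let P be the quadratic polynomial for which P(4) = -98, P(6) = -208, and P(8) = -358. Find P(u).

P(u) = -5u^2 - 5u + 2

Using the Lagrange interpolation formula with nodes 4, 6, 8:
  L_0(u) = (u - 6)(u - 8) / 8
  L_1(u) = (u - 4)(u - 8) / -4
  L_2(u) = (u - 4)(u - 6) / 8
Then P(u) = -98·L_0(u) - 208·L_1(u) - 358·L_2(u).
Expanding and collecting terms gives P(u) = -5u² - 5u + 2.
Check: P(6) = -208. ✓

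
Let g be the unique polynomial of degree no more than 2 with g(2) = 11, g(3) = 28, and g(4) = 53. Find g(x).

Write g(x) = ax^2 + bx + c. Substituting each data point gives a linear system:
  4a + 2b + c = 11
  9a + 3b + c = 28
  16a + 4b + c = 53
Solving the system yields a = 4, b = -3, c = 1.
So g(x) = 4x^2 - 3x + 1.
Check: g(3) = 28. ✓

g(x) = 4x^2 - 3x + 1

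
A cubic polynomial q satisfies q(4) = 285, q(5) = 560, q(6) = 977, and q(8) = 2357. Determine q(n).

Write q(n) = an^3 + bn^2 + cn + d. Substituting each data point gives a linear system:
  64a + 16b + 4c + d = 285
  125a + 25b + 5c + d = 560
  216a + 36b + 6c + d = 977
  512a + 64b + 8c + d = 2357
Solving the system yields a = 5, b = -4, c = 6, d = 5.
So q(n) = 5n^3 - 4n^2 + 6n + 5.
Check: q(8) = 2357. ✓

q(n) = 5n^3 - 4n^2 + 6n + 5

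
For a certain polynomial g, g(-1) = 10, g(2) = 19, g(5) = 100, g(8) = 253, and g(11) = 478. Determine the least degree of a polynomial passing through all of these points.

Forward differences of the values at u = -1, 2, 5, 8, 11:
  g  : 10  19  100  253  478
  Δ  : 9  81  153  225
  Δ^2: 72  72  72
  Δ^3: 0  0
  Δ^4: 0
The second differences are constant (72) and nonzero, while all higher differences vanish, so the minimal degree is 2.

2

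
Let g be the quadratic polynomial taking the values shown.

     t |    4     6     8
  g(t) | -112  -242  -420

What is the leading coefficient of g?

Write g(t) = at^2 + bt + c. Substituting each data point gives a linear system:
  16a + 4b + c = -112
  36a + 6b + c = -242
  64a + 8b + c = -420
Solving the system yields a = -6, b = -5, c = 4.
So g(t) = -6t² - 5t + 4.
The leading coefficient is -6.

-6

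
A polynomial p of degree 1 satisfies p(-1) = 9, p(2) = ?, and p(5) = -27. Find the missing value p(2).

On equispaced nodes a degree-1 polynomial has vanishing second forward difference, so
  p(-1) - 2·p(2) + p(5) = 0.
Substituting the known values and solving for p(2):
  -2·p(2) = 18
  p(2) = -9.

-9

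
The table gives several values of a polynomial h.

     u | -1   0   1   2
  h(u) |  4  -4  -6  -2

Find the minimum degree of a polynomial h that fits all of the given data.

2

Forward differences of the values at u = -1, 0, 1, 2:
  h  : 4  -4  -6  -2
  Δ  : -8  -2  4
  Δ^2: 6  6
  Δ^3: 0
The second differences are constant (6) and nonzero, while all higher differences vanish, so the minimal degree is 2.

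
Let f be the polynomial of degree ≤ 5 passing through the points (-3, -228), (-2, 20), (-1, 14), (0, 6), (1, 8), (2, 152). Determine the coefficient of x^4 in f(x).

Write f(x) = ax^5 + bx^4 + cx^3 + dx^2 + ex + k. Substituting each data point gives a linear system:
  -243a + 81b - 27c + 9d - 3e + k = -228
  -32a + 16b - 8c + 4d - 2e + k = 20
  -a + b - c + d - e + k = 14
  k = 6
  a + b + c + d + e + k = 8
  32a + 16b + 8c + 4d + 2e + k = 152
Solving the system yields a = 3, b = 5, c = -3, d = 0, e = -3, k = 6.
So f(x) = 3x⁵ + 5x⁴ - 3x³ - 3x + 6.
The coefficient of x^4 is 5.

5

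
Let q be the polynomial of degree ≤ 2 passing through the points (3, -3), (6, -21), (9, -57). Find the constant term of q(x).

Write q(x) = ax^2 + bx + c. Substituting each data point gives a linear system:
  9a + 3b + c = -3
  36a + 6b + c = -21
  81a + 9b + c = -57
Solving the system yields a = -1, b = 3, c = -3.
So q(x) = -x^2 + 3x - 3.
The constant term is -3.

-3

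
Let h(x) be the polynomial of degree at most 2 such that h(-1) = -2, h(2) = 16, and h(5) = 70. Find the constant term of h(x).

0

Write h(x) = ax^2 + bx + c. Substituting each data point gives a linear system:
  a - b + c = -2
  4a + 2b + c = 16
  25a + 5b + c = 70
Solving the system yields a = 2, b = 4, c = 0.
So h(x) = 2x^2 + 4x.
The constant term is 0.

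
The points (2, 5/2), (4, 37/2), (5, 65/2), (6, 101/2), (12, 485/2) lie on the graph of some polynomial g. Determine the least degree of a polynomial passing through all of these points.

Divided differences on the nodes 2, 4, 5, 6, 12:
  order 0: 5/2  37/2  65/2  101/2  485/2
  order 1: 8  14  18  32
  order 2: 2  2  2
  order 3: 0  0
  order 4: 0
The order-2 divided differences are all 2 (nonzero) and every higher order vanishes, so the data lies on a polynomial of degree exactly 2.

2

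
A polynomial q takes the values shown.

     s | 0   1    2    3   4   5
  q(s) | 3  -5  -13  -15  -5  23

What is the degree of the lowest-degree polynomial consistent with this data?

Forward differences of the values at s = 0, 1, 2, 3, 4, 5:
  q  : 3  -5  -13  -15  -5  23
  Δ  : -8  -8  -2  10  28
  Δ^2: 0  6  12  18
  Δ^3: 6  6  6
  Δ^4: 0  0
  Δ^5: 0
The third differences are constant (6) and nonzero, while all higher differences vanish, so the minimal degree is 3.

3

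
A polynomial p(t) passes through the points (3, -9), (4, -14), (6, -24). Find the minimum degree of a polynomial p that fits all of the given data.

1

Divided differences on the nodes 3, 4, 6:
  order 0: -9  -14  -24
  order 1: -5  -5
  order 2: 0
The order-1 divided differences are all -5 (nonzero) and every higher order vanishes, so the data lies on a polynomial of degree exactly 1.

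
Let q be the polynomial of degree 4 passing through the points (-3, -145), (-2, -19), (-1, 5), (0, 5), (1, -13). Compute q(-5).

Using the Lagrange interpolation formula with nodes -3, -2, -1, 0, 1:
  L_0(u) = (u + 2)(u + 1)u(u - 1) / 24
  L_1(u) = (u + 3)(u + 1)u(u - 1) / -6
  L_2(u) = (u + 3)(u + 2)u(u - 1) / 4
  L_3(u) = (u + 3)(u + 2)(u + 1)(u - 1) / -6
  L_4(u) = (u + 3)(u + 2)(u + 1)u / 24
Then q(u) = -145·L_0(u) - 19·L_1(u) + 5·L_2(u) + 5·L_3(u) - 13·L_4(u).
Expanding and collecting terms gives q(u) = -3u^4 - 5u^3 - 6u^2 - 4u + 5.
Evaluating at u = -5: q(-5) = -1375.

-1375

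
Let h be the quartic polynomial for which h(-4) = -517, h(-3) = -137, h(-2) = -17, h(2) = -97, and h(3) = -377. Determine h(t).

Write h(t) = at^4 + bt^3 + ct^2 + dt + e. Substituting each data point gives a linear system:
  256a - 64b + 16c - 4d + e = -517
  81a - 27b + 9c - 3d + e = -137
  16a - 8b + 4c - 2d + e = -17
  16a + 8b + 4c + 2d + e = -97
  81a + 27b + 9c + 3d + e = -377
Solving the system yields a = -3, b = -4, c = -1, d = -4, e = -5.
So h(t) = -3t^4 - 4t^3 - t^2 - 4t - 5.
Check: h(2) = -97. ✓

h(t) = -3t^4 - 4t^3 - t^2 - 4t - 5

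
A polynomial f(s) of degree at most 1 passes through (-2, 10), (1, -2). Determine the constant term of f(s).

2

Write f(s) = as + b. Substituting each data point gives a linear system:
  -2a + b = 10
  a + b = -2
Solving the system yields a = -4, b = 2.
So f(s) = -4s + 2.
The constant term is 2.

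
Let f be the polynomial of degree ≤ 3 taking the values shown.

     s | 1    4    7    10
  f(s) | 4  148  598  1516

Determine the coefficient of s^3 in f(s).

Write f(s) = as^3 + bs^2 + cs + d. Substituting each data point gives a linear system:
  a + b + c + d = 4
  64a + 16b + 4c + d = 148
  343a + 49b + 7c + d = 598
  1000a + 100b + 10c + d = 1516
Solving the system yields a = 1, b = 5, c = 2, d = -4.
So f(s) = s^3 + 5s^2 + 2s - 4.
The leading coefficient is 1.

1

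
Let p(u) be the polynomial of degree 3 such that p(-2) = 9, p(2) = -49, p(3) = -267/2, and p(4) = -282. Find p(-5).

525/2

Using the Lagrange interpolation formula with nodes -2, 2, 3, 4:
  L_0(u) = (u - 2)(u - 3)(u - 4) / -120
  L_1(u) = (u + 2)(u - 3)(u - 4) / 8
  L_2(u) = (u + 2)(u - 2)(u - 4) / -5
  L_3(u) = (u + 2)(u - 2)(u - 3) / 12
Then p(u) = 9·L_0(u) - 49·L_1(u) - 267/2·L_2(u) - 282·L_3(u).
Expanding and collecting terms gives p(u) = -3u³ - 5u² - (5/2)u.
Evaluating at u = -5: p(-5) = 525/2.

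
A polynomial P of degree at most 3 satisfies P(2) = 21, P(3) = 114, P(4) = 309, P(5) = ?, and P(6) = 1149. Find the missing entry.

642

The 4 known points determine the degree-3 polynomial uniquely.
Write P(t) = at^3 + bt^2 + ct + d. Substituting each data point gives a linear system:
  8a + 4b + 2c + d = 21
  27a + 9b + 3c + d = 114
  64a + 16b + 4c + d = 309
  216a + 36b + 6c + d = 1149
Solving the system yields a = 6, b = -3, c = -6, d = -3.
So P(t) = 6t³ - 3t² - 6t - 3.
Then P(5) = 642.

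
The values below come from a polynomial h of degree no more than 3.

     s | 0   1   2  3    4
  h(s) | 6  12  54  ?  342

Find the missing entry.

The 4 known points determine the degree-3 polynomial uniquely.
Write h(s) = as^3 + bs^2 + cs + d. Substituting each data point gives a linear system:
  d = 6
  a + b + c + d = 12
  8a + 4b + 2c + d = 54
  64a + 16b + 4c + d = 342
Solving the system yields a = 4, b = 6, c = -4, d = 6.
So h(s) = 4s^3 + 6s^2 - 4s + 6.
Then h(3) = 156.

156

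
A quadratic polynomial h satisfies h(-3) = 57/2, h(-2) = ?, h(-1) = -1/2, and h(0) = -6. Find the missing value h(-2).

The 3 known points determine the degree-2 polynomial uniquely.
Write h(t) = at^2 + bt + c. Substituting each data point gives a linear system:
  9a - 3b + c = 57/2
  a - b + c = -1/2
  c = -6
Solving the system yields a = 3, b = -5/2, c = -6.
So h(t) = 3t² - (5/2)t - 6.
Then h(-2) = 11.

11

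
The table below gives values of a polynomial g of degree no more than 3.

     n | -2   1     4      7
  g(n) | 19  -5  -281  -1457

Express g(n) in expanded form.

Write g(n) = an^3 + bn^2 + cn + d. Substituting each data point gives a linear system:
  -8a + 4b - 2c + d = 19
  a + b + c + d = -5
  64a + 16b + 4c + d = -281
  343a + 49b + 7c + d = -1457
Solving the system yields a = -4, b = -2, c = 2, d = -1.
So g(n) = -4n^3 - 2n^2 + 2n - 1.
Check: g(4) = -281. ✓

g(n) = -4n^3 - 2n^2 + 2n - 1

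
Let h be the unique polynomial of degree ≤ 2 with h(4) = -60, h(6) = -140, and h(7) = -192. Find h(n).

h(n) = -4n^2 + 4

Using the Lagrange interpolation formula with nodes 4, 6, 7:
  L_0(n) = (n - 6)(n - 7) / 6
  L_1(n) = (n - 4)(n - 7) / -2
  L_2(n) = (n - 4)(n - 6) / 3
Then h(n) = -60·L_0(n) - 140·L_1(n) - 192·L_2(n).
Expanding and collecting terms gives h(n) = -4n² + 4.
Check: h(7) = -192. ✓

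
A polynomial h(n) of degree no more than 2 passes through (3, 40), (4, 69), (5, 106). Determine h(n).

h(n) = 4n^2 + n + 1

Using the Lagrange interpolation formula with nodes 3, 4, 5:
  L_0(n) = (n - 4)(n - 5) / 2
  L_1(n) = (n - 3)(n - 5) / -1
  L_2(n) = (n - 3)(n - 4) / 2
Then h(n) = 40·L_0(n) + 69·L_1(n) + 106·L_2(n).
Expanding and collecting terms gives h(n) = 4n² + n + 1.
Check: h(3) = 40. ✓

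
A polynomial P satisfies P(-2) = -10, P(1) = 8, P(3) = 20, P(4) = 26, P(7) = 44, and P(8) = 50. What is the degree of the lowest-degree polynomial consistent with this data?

Divided differences on the nodes -2, 1, 3, 4, 7, 8:
  order 0: -10  8  20  26  44  50
  order 1: 6  6  6  6  6
  order 2: 0  0  0  0
  order 3: 0  0  0
  order 4: 0  0
  order 5: 0
The order-1 divided differences are all 6 (nonzero) and every higher order vanishes, so the data lies on a polynomial of degree exactly 1.

1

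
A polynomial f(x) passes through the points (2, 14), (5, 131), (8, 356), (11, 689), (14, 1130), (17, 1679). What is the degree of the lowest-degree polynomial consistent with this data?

2

Forward differences of the values at x = 2, 5, 8, 11, 14, 17:
  f  : 14  131  356  689  1130  1679
  Δ  : 117  225  333  441  549
  Δ^2: 108  108  108  108
  Δ^3: 0  0  0
  Δ^4: 0  0
  Δ^5: 0
The second differences are constant (108) and nonzero, while all higher differences vanish, so the minimal degree is 2.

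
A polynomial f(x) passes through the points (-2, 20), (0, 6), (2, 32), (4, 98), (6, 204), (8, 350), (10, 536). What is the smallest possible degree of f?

2

Forward differences of the values at x = -2, 0, 2, 4, 6, 8, 10:
  f  : 20  6  32  98  204  350  536
  Δ  : -14  26  66  106  146  186
  Δ^2: 40  40  40  40  40
  Δ^3: 0  0  0  0
  Δ^4: 0  0  0
  Δ^5: 0  0
  Δ^6: 0
The second differences are constant (40) and nonzero, while all higher differences vanish, so the minimal degree is 2.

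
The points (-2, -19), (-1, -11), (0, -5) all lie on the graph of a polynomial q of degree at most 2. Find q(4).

Using the Lagrange interpolation formula with nodes -2, -1, 0:
  L_0(x) = (x + 1)x / 2
  L_1(x) = (x + 2)x / -1
  L_2(x) = (x + 2)(x + 1) / 2
Then q(x) = -19·L_0(x) - 11·L_1(x) - 5·L_2(x).
Expanding and collecting terms gives q(x) = -x^2 + 5x - 5.
Evaluating at x = 4: q(4) = -1.

-1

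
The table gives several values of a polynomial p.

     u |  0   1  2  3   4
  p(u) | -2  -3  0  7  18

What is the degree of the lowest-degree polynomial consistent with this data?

Forward differences of the values at u = 0, 1, 2, 3, 4:
  p  : -2  -3  0  7  18
  Δ  : -1  3  7  11
  Δ^2: 4  4  4
  Δ^3: 0  0
  Δ^4: 0
The second differences are constant (4) and nonzero, while all higher differences vanish, so the minimal degree is 2.

2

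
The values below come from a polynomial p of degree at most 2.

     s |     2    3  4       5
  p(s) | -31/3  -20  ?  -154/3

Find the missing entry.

On equispaced nodes a degree-2 polynomial has vanishing third forward difference, so
  - p(2) + 3·p(3) - 3·p(4) + p(5) = 0.
Substituting the known values and solving for p(4):
  -3·p(4) = 101
  p(4) = -101/3.

-101/3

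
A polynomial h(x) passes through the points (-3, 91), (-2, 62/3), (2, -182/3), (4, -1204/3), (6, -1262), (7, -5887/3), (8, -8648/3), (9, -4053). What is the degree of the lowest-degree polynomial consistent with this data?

Divided differences on the nodes -3, -2, 2, 4, 6, 7, 8, 9:
  order 0: 91  62/3  -182/3  -1204/3  -1262  -5887/3  -8648/3  -4053
  order 1: -211/3  -61/3  -511/3  -1291/3  -2101/3  -2761/3  -3511/3
  order 2: 10  -25  -65  -90  -110  -125
  order 3: -5  -5  -5  -5  -5
  order 4: 0  0  0  0
  order 5: 0  0  0
  order 6: 0  0
  order 7: 0
The order-3 divided differences are all -5 (nonzero) and every higher order vanishes, so the data lies on a polynomial of degree exactly 3.

3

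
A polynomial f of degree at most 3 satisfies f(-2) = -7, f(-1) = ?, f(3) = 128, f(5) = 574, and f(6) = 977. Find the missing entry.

4

The 4 known points determine the degree-3 polynomial uniquely.
Write f(u) = au^3 + bu^2 + cu + d. Substituting each data point gives a linear system:
  -8a + 4b - 2c + d = -7
  27a + 9b + 3c + d = 128
  125a + 25b + 5c + d = 574
  216a + 36b + 6c + d = 977
Solving the system yields a = 4, b = 4, c = -5, d = -1.
So f(u) = 4u^3 + 4u^2 - 5u - 1.
Then f(-1) = 4.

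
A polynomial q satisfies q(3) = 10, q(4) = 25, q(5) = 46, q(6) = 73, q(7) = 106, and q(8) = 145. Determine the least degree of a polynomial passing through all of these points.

2

Forward differences of the values at x = 3, 4, 5, 6, 7, 8:
  q  : 10  25  46  73  106  145
  Δ  : 15  21  27  33  39
  Δ^2: 6  6  6  6
  Δ^3: 0  0  0
  Δ^4: 0  0
  Δ^5: 0
The second differences are constant (6) and nonzero, while all higher differences vanish, so the minimal degree is 2.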